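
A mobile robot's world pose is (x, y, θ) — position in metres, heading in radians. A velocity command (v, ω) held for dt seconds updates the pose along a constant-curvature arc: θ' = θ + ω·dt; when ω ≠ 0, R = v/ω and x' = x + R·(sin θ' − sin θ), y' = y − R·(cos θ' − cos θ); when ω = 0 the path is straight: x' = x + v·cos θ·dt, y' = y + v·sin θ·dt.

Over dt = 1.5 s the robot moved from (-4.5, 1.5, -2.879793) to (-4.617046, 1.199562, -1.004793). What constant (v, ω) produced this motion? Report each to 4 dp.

Δθ = -1.004793 − -2.879793 = 1.875000
ω = Δθ/dt = 1.875000/1.5 = 1.2500
R = −Δy/(cos θ' − cos θ) = 0.2000
v = R·ω = 0.2000·1.2500 = 0.2500

v = 0.2500, ω = 1.2500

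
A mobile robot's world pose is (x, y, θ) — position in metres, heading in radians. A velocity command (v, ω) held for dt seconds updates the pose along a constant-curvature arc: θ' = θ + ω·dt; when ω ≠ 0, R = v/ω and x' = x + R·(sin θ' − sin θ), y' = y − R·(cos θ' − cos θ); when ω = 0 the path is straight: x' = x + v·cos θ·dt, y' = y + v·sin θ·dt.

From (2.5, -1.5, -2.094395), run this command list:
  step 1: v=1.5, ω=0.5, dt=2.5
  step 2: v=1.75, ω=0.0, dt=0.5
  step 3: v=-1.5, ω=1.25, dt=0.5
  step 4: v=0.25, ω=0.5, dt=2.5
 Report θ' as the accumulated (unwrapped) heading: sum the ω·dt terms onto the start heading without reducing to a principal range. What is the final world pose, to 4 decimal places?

step 1: θ'=-0.8444 (R=3.0000) → pose (2.8554, -4.9926, -0.8444)
step 2: θ'=-0.8444 (straight) → pose (3.4365, -5.6467, -0.8444)
step 3: θ'=-0.2194 (R=-1.2000) → pose (2.8006, -5.2725, -0.2194)
step 4: θ'=1.0306 (R=0.5000) → pose (3.3382, -5.0416, 1.0306)

(3.3382, -5.0416, 1.0306)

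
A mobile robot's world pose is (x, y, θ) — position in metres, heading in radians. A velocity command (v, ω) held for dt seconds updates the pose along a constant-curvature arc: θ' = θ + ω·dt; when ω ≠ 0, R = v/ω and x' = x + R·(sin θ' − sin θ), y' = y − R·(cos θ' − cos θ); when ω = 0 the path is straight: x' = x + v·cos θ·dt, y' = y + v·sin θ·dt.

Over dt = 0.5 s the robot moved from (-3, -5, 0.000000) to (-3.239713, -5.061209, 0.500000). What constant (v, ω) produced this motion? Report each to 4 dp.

Δθ = 0.500000 − 0.000000 = 0.500000
ω = Δθ/dt = 0.500000/0.5 = 1.0000
R = Δx/(sin θ' − sin θ) = -0.5000
v = R·ω = -0.5000·1.0000 = -0.5000

v = -0.5000, ω = 1.0000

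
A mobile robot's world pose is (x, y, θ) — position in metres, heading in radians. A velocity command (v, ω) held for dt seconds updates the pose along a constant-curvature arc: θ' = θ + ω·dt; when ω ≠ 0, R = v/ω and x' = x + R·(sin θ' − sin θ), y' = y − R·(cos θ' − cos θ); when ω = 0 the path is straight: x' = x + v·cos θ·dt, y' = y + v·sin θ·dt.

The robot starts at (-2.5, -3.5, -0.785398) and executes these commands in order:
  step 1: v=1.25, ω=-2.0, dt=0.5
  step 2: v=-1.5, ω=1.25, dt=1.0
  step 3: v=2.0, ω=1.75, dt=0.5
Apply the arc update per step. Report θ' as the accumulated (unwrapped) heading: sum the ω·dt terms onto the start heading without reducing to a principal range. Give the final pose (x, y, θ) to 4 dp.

(-1.9278, -2.8821, 0.3396)

step 1: θ'=-1.7854 (R=-0.6250) → pose (-2.3313, -4.0750, -1.7854)
step 2: θ'=-0.5354 (R=-1.2000) → pose (-2.8915, -2.7874, -0.5354)
step 3: θ'=0.3396 (R=1.1429) → pose (-1.9278, -2.8821, 0.3396)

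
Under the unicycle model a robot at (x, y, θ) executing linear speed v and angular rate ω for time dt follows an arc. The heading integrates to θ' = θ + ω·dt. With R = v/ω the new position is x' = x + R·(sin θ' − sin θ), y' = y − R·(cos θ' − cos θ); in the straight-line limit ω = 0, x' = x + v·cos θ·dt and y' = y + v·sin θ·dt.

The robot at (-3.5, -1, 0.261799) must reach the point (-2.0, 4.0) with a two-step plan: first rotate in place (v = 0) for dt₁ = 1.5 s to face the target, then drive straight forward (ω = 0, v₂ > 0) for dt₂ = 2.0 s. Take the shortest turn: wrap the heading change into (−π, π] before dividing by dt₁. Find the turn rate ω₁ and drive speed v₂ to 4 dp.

ω₁ = 0.6784, v₂ = 2.6101

heading to target = atan2(4−-1, -2−-3.5) = 1.2793
Δθ = wrap(1.2793 − 0.2618) = 1.0175; ω₁ = Δθ/dt₁ = 0.6784
distance = √((-2−-3.5)² + (4−-1)²) = 5.2202; v₂ = distance/dt₂ = 2.6101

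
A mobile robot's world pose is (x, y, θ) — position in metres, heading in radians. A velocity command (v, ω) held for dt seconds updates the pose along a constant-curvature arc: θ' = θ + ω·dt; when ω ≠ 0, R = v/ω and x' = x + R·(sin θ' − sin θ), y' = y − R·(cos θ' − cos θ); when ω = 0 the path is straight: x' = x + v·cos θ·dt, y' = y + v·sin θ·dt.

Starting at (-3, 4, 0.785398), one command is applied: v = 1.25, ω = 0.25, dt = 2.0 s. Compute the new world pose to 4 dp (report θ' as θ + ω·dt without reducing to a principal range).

θ' = 0.7854 + 0.25·2.0 = 1.2854
R = v/ω = 1.25/0.25 = 5.0000
x' = -3 + 5.0000·(sin 1.2854 − sin 0.7854) = -1.7378
y' = 4 − 5.0000·(cos 1.2854 − cos 0.7854) = 6.1278

(-1.7378, 6.1278, 1.2854)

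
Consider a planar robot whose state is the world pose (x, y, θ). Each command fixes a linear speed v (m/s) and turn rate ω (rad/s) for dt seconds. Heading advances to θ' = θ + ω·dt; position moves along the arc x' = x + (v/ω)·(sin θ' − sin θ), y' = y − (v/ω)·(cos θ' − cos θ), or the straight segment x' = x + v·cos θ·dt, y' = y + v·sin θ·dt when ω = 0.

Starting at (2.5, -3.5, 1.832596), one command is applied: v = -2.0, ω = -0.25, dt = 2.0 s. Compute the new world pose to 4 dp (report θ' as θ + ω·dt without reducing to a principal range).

θ' = 1.8326 + -0.25·2.0 = 1.3326
R = v/ω = -2.0/-0.25 = 8.0000
x' = 2.5 + 8.0000·(sin 1.3326 − sin 1.8326) = 2.5467
y' = -3.5 − 8.0000·(cos 1.3326 − cos 1.8326) = -7.4582

(2.5467, -7.4582, 1.3326)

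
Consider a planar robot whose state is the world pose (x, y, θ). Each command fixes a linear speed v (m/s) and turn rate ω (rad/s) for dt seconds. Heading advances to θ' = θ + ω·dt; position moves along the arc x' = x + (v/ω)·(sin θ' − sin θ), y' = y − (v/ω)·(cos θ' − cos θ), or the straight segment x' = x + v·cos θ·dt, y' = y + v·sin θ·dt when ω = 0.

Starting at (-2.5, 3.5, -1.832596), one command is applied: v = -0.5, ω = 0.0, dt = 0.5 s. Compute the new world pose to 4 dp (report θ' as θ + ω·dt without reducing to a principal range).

(-2.4353, 3.7415, -1.8326)

θ' = -1.8326 + 0.0·0.5 = -1.8326
ω = 0 → straight: x' = -2.5 + -0.5·cos(-1.8326)·0.5 = -2.4353
y' = 3.5 + -0.5·sin(-1.8326)·0.5 = 3.7415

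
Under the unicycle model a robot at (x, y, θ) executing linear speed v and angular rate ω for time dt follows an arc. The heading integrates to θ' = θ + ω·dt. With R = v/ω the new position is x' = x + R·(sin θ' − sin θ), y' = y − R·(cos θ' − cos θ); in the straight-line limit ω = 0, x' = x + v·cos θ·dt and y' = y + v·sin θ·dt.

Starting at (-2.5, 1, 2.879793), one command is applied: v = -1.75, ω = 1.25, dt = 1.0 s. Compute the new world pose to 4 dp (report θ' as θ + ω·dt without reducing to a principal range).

θ' = 2.8798 + 1.25·1.0 = 4.1298
R = v/ω = -1.75/1.25 = -1.4000
x' = -2.5 + -1.4000·(sin 4.1298 − sin 2.8798) = -0.9686
y' = 1 − -1.4000·(cos 4.1298 − cos 2.8798) = 1.5820

(-0.9686, 1.5820, 4.1298)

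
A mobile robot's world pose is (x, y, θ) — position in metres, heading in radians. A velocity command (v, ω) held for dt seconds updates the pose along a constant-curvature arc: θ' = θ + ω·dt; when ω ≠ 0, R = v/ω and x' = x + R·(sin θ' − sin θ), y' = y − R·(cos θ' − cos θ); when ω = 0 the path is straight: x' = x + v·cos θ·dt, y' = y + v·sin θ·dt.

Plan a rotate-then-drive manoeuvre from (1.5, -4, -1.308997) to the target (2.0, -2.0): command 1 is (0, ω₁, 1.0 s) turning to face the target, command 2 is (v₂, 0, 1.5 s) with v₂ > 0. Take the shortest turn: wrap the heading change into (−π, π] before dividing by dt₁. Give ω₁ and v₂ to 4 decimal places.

ω₁ = 2.6348, v₂ = 1.3744

heading to target = atan2(-2−-4, 2−1.5) = 1.3258
Δθ = wrap(1.3258 − -1.3090) = 2.6348; ω₁ = Δθ/dt₁ = 2.6348
distance = √((2−1.5)² + (-2−-4)²) = 2.0616; v₂ = distance/dt₂ = 1.3744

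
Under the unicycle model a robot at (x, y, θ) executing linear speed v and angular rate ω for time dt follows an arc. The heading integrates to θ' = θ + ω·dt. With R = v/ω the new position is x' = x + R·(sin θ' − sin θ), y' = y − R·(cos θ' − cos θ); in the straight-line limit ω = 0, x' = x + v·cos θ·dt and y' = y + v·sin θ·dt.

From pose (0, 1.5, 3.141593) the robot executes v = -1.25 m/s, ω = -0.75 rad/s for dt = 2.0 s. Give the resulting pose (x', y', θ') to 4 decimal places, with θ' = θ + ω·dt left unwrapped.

(1.6625, -0.0488, 1.6416)

θ' = 3.1416 + -0.75·2.0 = 1.6416
R = v/ω = -1.25/-0.75 = 1.6667
x' = 0 + 1.6667·(sin 1.6416 − sin 3.1416) = 1.6625
y' = 1.5 − 1.6667·(cos 1.6416 − cos 3.1416) = -0.0488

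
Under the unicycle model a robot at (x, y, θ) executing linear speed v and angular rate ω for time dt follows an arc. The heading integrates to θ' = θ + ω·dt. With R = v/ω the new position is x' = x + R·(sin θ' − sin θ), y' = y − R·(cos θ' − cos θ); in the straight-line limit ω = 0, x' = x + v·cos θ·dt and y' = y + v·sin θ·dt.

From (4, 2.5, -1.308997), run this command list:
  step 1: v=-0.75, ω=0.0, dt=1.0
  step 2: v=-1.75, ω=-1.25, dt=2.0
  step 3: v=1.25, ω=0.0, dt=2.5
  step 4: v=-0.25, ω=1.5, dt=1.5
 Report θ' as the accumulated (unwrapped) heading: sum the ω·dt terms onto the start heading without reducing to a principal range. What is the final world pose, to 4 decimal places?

step 1: θ'=-1.3090 (straight) → pose (3.8059, 3.2244, -1.3090)
step 2: θ'=-3.8090 (R=1.4000) → pose (6.0247, 4.6864, -3.8090)
step 3: θ'=-3.8090 (straight) → pose (3.5702, 6.6206, -3.8090)
step 4: θ'=-1.5590 (R=-0.1667) → pose (3.8401, 6.7535, -1.5590)

(3.8401, 6.7535, -1.5590)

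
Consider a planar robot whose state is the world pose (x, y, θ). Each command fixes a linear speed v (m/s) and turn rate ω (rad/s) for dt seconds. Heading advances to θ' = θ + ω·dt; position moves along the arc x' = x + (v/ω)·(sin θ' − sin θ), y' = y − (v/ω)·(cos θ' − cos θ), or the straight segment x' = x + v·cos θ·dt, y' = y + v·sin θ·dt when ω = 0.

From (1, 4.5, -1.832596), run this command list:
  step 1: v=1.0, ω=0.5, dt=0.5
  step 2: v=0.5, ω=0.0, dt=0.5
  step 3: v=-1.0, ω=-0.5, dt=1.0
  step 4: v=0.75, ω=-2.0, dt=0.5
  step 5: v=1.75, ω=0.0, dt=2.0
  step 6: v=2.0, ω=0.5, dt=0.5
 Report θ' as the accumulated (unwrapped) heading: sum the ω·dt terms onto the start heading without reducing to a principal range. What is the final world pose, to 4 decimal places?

(-3.5941, 4.1323, -2.8326)

step 1: θ'=-1.5826 (R=2.0000) → pose (0.9320, 4.0060, -1.5826)
step 2: θ'=-1.5826 (straight) → pose (0.9290, 3.7560, -1.5826)
step 3: θ'=-2.0826 (R=2.0000) → pose (1.1852, 4.7119, -2.0826)
step 4: θ'=-3.0826 (R=-0.3750) → pose (0.8803, 4.5212, -3.0826)
step 5: θ'=-3.0826 (straight) → pose (-2.6136, 4.3148, -3.0826)
step 6: θ'=-2.8326 (R=4.0000) → pose (-3.5941, 4.1323, -2.8326)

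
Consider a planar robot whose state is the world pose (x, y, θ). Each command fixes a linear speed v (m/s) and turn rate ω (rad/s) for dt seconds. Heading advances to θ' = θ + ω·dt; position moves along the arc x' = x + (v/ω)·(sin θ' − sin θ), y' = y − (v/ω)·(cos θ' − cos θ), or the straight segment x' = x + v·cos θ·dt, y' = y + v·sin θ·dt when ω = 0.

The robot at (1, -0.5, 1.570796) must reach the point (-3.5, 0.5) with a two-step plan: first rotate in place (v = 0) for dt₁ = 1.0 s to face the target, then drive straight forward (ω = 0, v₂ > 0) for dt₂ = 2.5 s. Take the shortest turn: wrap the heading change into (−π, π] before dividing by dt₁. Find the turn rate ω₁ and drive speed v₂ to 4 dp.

heading to target = atan2(0.5−-0.5, -3.5−1) = 2.9229
Δθ = wrap(2.9229 − 1.5708) = 1.3521; ω₁ = Δθ/dt₁ = 1.3521
distance = √((-3.5−1)² + (0.5−-0.5)²) = 4.6098; v₂ = distance/dt₂ = 1.8439

ω₁ = 1.3521, v₂ = 1.8439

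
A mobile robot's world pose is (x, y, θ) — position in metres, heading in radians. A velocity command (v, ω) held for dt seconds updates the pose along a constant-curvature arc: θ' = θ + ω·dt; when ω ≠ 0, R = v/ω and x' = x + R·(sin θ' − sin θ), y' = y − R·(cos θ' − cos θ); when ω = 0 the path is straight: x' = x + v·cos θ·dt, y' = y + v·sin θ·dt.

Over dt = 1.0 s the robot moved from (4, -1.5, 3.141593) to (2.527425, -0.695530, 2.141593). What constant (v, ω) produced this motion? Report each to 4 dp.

Δθ = 2.141593 − 3.141593 = -1.000000
ω = Δθ/dt = -1.000000/1.0 = -1.0000
R = Δx/(sin θ' − sin θ) = -1.7500
v = R·ω = -1.7500·-1.0000 = 1.7500

v = 1.7500, ω = -1.0000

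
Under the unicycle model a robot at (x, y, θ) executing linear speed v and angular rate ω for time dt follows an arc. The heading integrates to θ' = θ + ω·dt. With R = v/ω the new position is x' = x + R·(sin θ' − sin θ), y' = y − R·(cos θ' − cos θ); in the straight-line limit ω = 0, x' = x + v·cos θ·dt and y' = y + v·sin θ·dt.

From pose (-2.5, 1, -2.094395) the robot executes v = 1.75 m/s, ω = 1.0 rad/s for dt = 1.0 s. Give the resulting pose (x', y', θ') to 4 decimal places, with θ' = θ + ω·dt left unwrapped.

θ' = -2.0944 + 1.0·1.0 = -1.0944
R = v/ω = 1.75/1.0 = 1.7500
x' = -2.5 + 1.7500·(sin -1.0944 − sin -2.0944) = -2.5396
y' = 1 − 1.7500·(cos -1.0944 − cos -2.0944) = -0.6775

(-2.5396, -0.6775, -1.0944)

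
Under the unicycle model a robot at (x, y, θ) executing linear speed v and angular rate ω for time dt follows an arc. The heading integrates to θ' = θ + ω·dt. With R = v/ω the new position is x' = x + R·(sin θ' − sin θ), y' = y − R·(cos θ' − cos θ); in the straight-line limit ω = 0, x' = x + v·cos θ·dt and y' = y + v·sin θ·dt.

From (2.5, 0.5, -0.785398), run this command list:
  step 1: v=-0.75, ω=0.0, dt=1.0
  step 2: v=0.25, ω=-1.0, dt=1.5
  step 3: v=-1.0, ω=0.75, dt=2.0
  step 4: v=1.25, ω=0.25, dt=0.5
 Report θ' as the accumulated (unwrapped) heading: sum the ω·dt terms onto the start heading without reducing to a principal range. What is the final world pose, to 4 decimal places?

step 1: θ'=-0.7854 (straight) → pose (1.9697, 1.0303, -0.7854)
step 2: θ'=-2.2854 (R=-0.2500) → pose (1.9817, 0.6897, -2.2854)
step 3: θ'=-0.7854 (R=-1.3333) → pose (1.9174, 2.5063, -0.7854)
step 4: θ'=-0.6604 (R=5.0000) → pose (2.3858, 2.0931, -0.6604)

(2.3858, 2.0931, -0.6604)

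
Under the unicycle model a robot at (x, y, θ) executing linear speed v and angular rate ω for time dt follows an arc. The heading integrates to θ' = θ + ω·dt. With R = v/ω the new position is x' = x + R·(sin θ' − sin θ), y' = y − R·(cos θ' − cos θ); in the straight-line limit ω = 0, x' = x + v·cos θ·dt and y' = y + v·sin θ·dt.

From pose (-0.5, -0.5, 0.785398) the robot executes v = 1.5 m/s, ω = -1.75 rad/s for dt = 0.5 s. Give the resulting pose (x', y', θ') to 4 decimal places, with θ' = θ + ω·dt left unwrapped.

θ' = 0.7854 + -1.75·0.5 = -0.0896
R = v/ω = 1.5/-1.75 = -0.8571
x' = -0.5 + -0.8571·(sin -0.0896 − sin 0.7854) = 0.1828
y' = -0.5 − -0.8571·(cos -0.0896 − cos 0.7854) = -0.2524

(0.1828, -0.2524, -0.0896)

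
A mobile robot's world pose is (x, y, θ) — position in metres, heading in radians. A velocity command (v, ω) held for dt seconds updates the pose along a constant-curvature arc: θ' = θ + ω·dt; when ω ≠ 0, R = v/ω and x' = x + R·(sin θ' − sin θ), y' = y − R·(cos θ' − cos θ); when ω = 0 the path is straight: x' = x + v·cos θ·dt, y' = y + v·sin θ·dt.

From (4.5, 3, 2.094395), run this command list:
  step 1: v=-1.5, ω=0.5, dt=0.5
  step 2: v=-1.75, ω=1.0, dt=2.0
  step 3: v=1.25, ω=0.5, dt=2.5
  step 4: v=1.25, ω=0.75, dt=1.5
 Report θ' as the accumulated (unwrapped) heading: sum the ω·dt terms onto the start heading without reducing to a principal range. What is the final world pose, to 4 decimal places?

step 1: θ'=2.3444 (R=-3.0000) → pose (4.9519, 2.4039, 2.3444)
step 2: θ'=4.3444 (R=-1.7500) → pose (7.8367, 2.9971, 4.3444)
step 3: θ'=5.5944 (R=2.5000) → pose (8.5803, 0.1677, 5.5944)
step 4: θ'=6.7194 (R=1.6667) → pose (10.3438, -0.0563, 6.7194)

(10.3438, -0.0563, 6.7194)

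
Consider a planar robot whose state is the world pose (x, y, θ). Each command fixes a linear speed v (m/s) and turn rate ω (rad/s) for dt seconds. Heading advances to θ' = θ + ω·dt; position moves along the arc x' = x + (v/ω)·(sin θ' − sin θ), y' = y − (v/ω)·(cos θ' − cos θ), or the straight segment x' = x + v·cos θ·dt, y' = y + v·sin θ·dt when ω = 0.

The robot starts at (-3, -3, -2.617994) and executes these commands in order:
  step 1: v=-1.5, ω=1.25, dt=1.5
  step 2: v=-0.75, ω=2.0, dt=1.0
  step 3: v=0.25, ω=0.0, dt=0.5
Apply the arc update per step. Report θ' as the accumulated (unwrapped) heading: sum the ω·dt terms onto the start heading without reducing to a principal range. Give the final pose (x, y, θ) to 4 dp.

(-3.3600, -1.1186, 1.2570)

step 1: θ'=-0.7430 (R=-1.2000) → pose (-2.7882, -1.0770, -0.7430)
step 2: θ'=1.2570 (R=-0.3750) → pose (-3.3986, -1.2375, 1.2570)
step 3: θ'=1.2570 (straight) → pose (-3.3600, -1.1186, 1.2570)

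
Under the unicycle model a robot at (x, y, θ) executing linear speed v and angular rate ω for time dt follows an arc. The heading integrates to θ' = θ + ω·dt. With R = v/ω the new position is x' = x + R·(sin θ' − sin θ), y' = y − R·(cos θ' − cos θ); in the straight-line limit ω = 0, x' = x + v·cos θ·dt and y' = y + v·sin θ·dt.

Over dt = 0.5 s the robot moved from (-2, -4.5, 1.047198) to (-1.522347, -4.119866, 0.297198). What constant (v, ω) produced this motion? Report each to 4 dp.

Δθ = 0.297198 − 1.047198 = -0.750000
ω = Δθ/dt = -0.750000/0.5 = -1.5000
R = Δx/(sin θ' − sin θ) = -0.8333
v = R·ω = -0.8333·-1.5000 = 1.2500

v = 1.2500, ω = -1.5000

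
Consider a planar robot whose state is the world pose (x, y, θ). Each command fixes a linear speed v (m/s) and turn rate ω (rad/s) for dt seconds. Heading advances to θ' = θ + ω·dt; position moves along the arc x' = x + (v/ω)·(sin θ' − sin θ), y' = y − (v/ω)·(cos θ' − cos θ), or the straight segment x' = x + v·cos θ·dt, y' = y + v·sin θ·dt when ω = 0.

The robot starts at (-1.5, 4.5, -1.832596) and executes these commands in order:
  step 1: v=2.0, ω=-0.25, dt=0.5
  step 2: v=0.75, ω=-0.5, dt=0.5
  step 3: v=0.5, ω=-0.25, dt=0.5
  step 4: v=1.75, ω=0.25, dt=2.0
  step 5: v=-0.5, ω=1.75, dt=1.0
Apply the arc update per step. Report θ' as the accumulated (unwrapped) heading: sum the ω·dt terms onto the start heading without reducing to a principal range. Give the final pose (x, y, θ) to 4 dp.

step 1: θ'=-1.9576 (R=-8.0000) → pose (-1.8184, 3.5527, -1.9576)
step 2: θ'=-2.2076 (R=-1.5000) → pose (-2.0016, 3.2266, -2.2076)
step 3: θ'=-2.3326 (R=-2.0000) → pose (-2.1624, 3.0354, -2.3326)
step 4: θ'=-1.8326 (R=7.0000) → pose (-3.8587, 0.0156, -1.8326)
step 5: θ'=-0.0826 (R=-0.2857) → pose (-4.1112, 0.3743, -0.0826)

(-4.1112, 0.3743, -0.0826)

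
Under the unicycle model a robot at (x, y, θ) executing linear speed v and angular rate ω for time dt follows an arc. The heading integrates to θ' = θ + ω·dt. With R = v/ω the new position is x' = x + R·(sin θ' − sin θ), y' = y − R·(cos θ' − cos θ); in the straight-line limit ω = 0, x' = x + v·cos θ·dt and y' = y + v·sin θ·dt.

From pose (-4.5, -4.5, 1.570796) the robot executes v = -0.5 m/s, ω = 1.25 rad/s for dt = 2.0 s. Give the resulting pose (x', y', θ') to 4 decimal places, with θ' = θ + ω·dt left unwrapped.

(-3.7795, -4.7394, 4.0708)

θ' = 1.5708 + 1.25·2.0 = 4.0708
R = v/ω = -0.5/1.25 = -0.4000
x' = -4.5 + -0.4000·(sin 4.0708 − sin 1.5708) = -3.7795
y' = -4.5 − -0.4000·(cos 4.0708 − cos 1.5708) = -4.7394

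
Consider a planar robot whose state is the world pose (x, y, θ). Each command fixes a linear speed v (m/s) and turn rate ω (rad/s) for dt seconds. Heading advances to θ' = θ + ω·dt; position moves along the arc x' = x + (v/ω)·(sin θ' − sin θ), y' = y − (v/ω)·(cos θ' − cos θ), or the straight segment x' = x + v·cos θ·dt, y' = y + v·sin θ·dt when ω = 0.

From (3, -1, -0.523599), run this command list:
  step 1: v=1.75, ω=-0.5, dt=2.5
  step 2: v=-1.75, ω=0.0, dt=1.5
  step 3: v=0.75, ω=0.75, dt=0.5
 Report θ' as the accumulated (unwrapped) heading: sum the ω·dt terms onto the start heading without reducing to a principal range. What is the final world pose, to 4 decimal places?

step 1: θ'=-1.7736 (R=-3.5000) → pose (4.6783, -4.7360, -1.7736)
step 2: θ'=-1.7736 (straight) → pose (5.2070, -2.1648, -1.7736)
step 3: θ'=-1.3986 (R=1.0000) → pose (5.2013, -2.5376, -1.3986)

(5.2013, -2.5376, -1.3986)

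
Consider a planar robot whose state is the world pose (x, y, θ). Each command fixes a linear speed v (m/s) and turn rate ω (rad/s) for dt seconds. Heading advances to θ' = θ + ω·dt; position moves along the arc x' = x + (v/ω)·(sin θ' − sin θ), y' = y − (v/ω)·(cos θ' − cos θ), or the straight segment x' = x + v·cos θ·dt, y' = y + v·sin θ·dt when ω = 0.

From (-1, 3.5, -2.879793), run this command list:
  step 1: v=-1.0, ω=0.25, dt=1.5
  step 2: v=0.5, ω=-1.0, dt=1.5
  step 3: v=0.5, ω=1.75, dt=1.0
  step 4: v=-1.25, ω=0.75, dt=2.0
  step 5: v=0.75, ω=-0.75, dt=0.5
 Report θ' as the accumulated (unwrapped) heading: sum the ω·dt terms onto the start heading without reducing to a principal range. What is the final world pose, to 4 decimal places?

step 1: θ'=-2.5048 (R=-4.0000) → pose (0.3432, 4.1477, -2.5048)
step 2: θ'=-4.0048 (R=-0.5000) → pose (-0.3341, 4.2247, -4.0048)
step 3: θ'=-2.2548 (R=0.2857) → pose (-0.7726, 4.2195, -2.2548)
step 4: θ'=-0.7548 (R=-1.6667) → pose (-0.9225, 6.4867, -0.7548)
step 5: θ'=-1.1298 (R=-1.0000) → pose (-0.7033, 6.1851, -1.1298)

(-0.7033, 6.1851, -1.1298)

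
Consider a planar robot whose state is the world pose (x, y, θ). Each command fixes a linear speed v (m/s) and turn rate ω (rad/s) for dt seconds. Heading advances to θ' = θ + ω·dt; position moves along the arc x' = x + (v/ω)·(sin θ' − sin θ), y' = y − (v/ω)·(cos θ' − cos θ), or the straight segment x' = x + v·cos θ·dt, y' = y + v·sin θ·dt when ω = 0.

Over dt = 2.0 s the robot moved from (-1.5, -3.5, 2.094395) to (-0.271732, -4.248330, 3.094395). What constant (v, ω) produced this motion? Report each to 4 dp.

v = -0.7500, ω = 0.5000

Δθ = 3.094395 − 2.094395 = 1.000000
ω = Δθ/dt = 1.000000/2.0 = 0.5000
R = Δx/(sin θ' − sin θ) = -1.5000
v = R·ω = -1.5000·0.5000 = -0.7500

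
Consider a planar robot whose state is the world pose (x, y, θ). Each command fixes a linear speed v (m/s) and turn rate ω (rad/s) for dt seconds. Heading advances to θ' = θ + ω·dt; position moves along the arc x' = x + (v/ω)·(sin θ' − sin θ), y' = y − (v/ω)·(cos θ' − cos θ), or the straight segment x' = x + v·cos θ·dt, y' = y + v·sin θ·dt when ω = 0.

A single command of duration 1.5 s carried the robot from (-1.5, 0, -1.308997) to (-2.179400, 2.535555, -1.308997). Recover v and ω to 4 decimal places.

v = -1.7500, ω = 0.0000

Δθ = -1.308997 − -1.308997 = 0.000000
ω = Δθ/dt = 0.000000/1.5 = 0.0000
ω = 0 → v = (Δx·cos θ + Δy·sin θ)/dt = -1.7500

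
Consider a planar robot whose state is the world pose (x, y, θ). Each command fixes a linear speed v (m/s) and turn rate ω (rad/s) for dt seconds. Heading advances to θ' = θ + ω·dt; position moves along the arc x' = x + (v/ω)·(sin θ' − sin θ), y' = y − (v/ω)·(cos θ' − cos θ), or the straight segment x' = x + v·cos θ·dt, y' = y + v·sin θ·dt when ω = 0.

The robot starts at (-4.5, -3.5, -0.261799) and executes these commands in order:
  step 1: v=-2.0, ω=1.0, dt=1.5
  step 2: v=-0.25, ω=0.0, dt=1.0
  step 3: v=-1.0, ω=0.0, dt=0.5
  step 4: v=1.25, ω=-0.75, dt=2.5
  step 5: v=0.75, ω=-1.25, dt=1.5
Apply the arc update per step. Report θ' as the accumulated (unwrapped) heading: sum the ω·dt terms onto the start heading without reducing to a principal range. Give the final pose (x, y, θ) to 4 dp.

step 1: θ'=1.2382 (R=-2.0000) → pose (-6.9080, -4.7789, 1.2382)
step 2: θ'=1.2382 (straight) → pose (-6.9897, -5.0152, 1.2382)
step 3: θ'=1.2382 (straight) → pose (-7.1529, -5.4878, 1.2382)
step 4: θ'=-0.6368 (R=-1.6667) → pose (-4.5865, -4.6919, -0.6368)
step 5: θ'=-2.5118 (R=-0.6000) → pose (-4.5899, -5.6592, -2.5118)

(-4.5899, -5.6592, -2.5118)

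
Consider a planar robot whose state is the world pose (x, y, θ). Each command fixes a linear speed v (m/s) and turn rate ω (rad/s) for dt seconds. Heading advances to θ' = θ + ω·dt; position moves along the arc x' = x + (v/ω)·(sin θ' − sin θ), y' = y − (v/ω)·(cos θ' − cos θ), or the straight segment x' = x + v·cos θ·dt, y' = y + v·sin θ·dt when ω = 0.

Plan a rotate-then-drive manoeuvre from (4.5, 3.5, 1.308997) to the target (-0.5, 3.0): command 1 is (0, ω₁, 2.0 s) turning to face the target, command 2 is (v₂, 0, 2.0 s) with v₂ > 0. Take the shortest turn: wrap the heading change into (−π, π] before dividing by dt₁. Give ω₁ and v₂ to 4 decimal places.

ω₁ = 0.9661, v₂ = 2.5125

heading to target = atan2(3−3.5, -0.5−4.5) = -3.0419
Δθ = wrap(-3.0419 − 1.3090) = 1.9323; ω₁ = Δθ/dt₁ = 0.9661
distance = √((-0.5−4.5)² + (3−3.5)²) = 5.0249; v₂ = distance/dt₂ = 2.5125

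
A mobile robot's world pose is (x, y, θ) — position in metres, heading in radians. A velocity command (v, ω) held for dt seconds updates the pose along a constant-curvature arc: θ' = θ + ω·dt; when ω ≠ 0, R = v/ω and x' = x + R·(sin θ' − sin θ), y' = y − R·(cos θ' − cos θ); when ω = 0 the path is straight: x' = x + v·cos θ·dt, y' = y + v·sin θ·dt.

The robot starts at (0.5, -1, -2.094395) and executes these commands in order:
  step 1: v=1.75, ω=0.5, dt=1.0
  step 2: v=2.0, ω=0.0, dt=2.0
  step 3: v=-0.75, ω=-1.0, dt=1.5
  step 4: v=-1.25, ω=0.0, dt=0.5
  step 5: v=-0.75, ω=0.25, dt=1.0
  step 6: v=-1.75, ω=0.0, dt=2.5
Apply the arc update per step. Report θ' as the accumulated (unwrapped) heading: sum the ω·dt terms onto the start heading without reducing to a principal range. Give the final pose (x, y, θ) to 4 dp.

step 1: θ'=-1.5944 (R=3.5000) → pose (0.0321, -2.6674, -1.5944)
step 2: θ'=-1.5944 (straight) → pose (-0.0623, -6.6663, -1.5944)
step 3: θ'=-3.0944 (R=0.7500) → pose (0.6521, -5.9348, -3.0944)
step 4: θ'=-3.0944 (straight) → pose (1.2764, -5.9053, -3.0944)
step 5: θ'=-2.8444 (R=-3.0000) → pose (2.0134, -5.7772, -2.8444)
step 6: θ'=-2.8444 (straight) → pose (6.1966, -4.4960, -2.8444)

(6.1966, -4.4960, -2.8444)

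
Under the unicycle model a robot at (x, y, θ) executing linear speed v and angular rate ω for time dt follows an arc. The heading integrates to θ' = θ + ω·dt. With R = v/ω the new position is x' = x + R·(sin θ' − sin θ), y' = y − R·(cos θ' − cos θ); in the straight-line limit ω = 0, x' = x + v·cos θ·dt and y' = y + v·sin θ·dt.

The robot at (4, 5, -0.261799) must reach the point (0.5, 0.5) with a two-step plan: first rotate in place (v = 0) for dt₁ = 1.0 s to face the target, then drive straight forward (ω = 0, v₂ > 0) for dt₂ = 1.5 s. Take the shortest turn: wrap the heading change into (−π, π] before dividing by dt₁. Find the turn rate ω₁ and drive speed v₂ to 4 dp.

ω₁ = -1.9700, v₂ = 3.8006

heading to target = atan2(0.5−5, 0.5−4) = -2.2318
Δθ = wrap(-2.2318 − -0.2618) = -1.9700; ω₁ = Δθ/dt₁ = -1.9700
distance = √((0.5−4)² + (0.5−5)²) = 5.7009; v₂ = distance/dt₂ = 3.8006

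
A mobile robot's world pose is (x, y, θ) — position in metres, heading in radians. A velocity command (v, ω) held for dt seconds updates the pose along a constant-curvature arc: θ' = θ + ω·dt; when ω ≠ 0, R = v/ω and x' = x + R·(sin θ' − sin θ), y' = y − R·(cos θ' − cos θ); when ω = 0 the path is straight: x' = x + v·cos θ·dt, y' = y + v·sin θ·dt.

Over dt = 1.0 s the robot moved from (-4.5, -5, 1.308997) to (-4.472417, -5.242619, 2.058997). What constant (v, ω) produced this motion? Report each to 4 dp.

Δθ = 2.058997 − 1.308997 = 0.750000
ω = Δθ/dt = 0.750000/1.0 = 0.7500
R = −Δy/(cos θ' − cos θ) = -0.3333
v = R·ω = -0.3333·0.7500 = -0.2500

v = -0.2500, ω = 0.7500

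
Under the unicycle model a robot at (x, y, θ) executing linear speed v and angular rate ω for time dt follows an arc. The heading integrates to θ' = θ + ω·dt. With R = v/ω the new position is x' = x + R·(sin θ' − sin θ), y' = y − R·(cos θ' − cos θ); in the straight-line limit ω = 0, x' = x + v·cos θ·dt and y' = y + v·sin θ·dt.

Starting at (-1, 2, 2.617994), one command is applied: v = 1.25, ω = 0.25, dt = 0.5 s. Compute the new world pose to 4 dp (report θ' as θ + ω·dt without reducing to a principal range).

(-1.5594, 2.2779, 2.7430)

θ' = 2.6180 + 0.25·0.5 = 2.7430
R = v/ω = 1.25/0.25 = 5.0000
x' = -1 + 5.0000·(sin 2.7430 − sin 2.6180) = -1.5594
y' = 2 − 5.0000·(cos 2.7430 − cos 2.6180) = 2.2779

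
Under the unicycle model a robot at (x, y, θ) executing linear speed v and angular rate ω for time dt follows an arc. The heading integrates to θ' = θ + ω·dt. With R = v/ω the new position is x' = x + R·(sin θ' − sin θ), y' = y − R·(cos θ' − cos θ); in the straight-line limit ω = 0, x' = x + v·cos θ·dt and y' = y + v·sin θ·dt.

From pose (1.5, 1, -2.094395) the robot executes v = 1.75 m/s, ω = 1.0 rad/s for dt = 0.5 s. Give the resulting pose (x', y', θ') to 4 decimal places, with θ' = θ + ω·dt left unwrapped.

θ' = -2.0944 + 1.0·0.5 = -1.5944
R = v/ω = 1.75/1.0 = 1.7500
x' = 1.5 + 1.7500·(sin -1.5944 − sin -2.0944) = 1.2660
y' = 1 − 1.7500·(cos -1.5944 − cos -2.0944) = 0.1663

(1.2660, 0.1663, -1.5944)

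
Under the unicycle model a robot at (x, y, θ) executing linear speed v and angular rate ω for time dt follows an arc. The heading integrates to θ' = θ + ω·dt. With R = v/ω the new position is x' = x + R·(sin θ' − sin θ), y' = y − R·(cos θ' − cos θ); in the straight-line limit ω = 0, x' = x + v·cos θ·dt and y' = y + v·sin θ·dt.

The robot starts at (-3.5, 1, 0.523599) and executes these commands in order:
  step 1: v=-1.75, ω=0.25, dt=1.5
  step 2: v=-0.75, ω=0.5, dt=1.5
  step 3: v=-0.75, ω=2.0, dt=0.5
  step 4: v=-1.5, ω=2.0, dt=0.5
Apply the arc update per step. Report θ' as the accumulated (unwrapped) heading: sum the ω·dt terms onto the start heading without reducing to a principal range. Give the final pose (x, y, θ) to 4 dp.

(-4.8835, -2.0500, 3.6486)

step 1: θ'=0.8986 (R=-7.0000) → pose (-5.4772, -0.7032, 0.8986)
step 2: θ'=1.6486 (R=-1.5000) → pose (-5.7990, -1.7539, 1.6486)
step 3: θ'=2.6486 (R=-0.3750) → pose (-5.6026, -2.0551, 2.6486)
step 4: θ'=3.6486 (R=-0.7500) → pose (-4.8835, -2.0500, 3.6486)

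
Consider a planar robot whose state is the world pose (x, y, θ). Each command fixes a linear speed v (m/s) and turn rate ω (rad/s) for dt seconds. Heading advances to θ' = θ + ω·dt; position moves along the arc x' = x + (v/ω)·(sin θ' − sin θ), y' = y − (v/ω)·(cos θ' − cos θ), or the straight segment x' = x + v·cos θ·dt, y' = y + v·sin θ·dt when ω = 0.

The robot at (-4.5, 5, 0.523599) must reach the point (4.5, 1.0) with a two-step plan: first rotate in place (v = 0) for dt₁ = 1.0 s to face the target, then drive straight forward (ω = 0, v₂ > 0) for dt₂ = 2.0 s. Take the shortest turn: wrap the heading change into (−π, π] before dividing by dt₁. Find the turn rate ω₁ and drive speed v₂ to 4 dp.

heading to target = atan2(1−5, 4.5−-4.5) = -0.4182
Δθ = wrap(-0.4182 − 0.5236) = -0.9418; ω₁ = Δθ/dt₁ = -0.9418
distance = √((4.5−-4.5)² + (1−5)²) = 9.8489; v₂ = distance/dt₂ = 4.9244

ω₁ = -0.9418, v₂ = 4.9244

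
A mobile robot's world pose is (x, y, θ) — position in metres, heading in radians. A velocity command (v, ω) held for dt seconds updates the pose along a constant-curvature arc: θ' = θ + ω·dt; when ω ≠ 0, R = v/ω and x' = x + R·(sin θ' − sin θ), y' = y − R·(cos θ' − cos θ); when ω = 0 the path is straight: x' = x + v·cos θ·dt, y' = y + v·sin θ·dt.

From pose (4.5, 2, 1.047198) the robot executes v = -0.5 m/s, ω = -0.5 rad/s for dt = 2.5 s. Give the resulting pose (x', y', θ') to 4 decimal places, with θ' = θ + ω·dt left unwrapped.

(3.4326, 1.5205, -0.2028)

θ' = 1.0472 + -0.5·2.5 = -0.2028
R = v/ω = -0.5/-0.5 = 1.0000
x' = 4.5 + 1.0000·(sin -0.2028 − sin 1.0472) = 3.4326
y' = 2 − 1.0000·(cos -0.2028 − cos 1.0472) = 1.5205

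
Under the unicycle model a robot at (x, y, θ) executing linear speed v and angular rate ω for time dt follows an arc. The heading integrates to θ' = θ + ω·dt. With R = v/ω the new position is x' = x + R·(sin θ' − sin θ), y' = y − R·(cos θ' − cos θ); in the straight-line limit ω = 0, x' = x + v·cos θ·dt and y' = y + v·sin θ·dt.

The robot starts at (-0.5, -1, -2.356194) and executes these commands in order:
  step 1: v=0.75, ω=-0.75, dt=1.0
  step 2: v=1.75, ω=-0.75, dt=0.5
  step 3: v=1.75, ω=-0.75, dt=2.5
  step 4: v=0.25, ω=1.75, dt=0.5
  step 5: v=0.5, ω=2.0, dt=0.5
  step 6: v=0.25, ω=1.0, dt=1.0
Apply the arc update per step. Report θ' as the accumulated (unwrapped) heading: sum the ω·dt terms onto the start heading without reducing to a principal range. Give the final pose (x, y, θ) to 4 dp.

step 1: θ'=-3.1062 (R=-1.0000) → pose (-1.1717, -1.2923, -3.1062)
step 2: θ'=-3.4812 (R=-2.3333) → pose (-2.0316, -1.1605, -3.4812)
step 3: θ'=-5.3562 (R=-2.3333) → pose (-3.1205, 2.4402, -5.3562)
step 4: θ'=-4.4812 (R=0.1429) → pose (-3.0957, 2.5587, -4.4812)
step 5: θ'=-3.4812 (R=0.2500) → pose (-3.2558, 2.7371, -3.4812)
step 6: θ'=-2.4812 (R=0.2500) → pose (-3.4924, 2.6988, -2.4812)

(-3.4924, 2.6988, -2.4812)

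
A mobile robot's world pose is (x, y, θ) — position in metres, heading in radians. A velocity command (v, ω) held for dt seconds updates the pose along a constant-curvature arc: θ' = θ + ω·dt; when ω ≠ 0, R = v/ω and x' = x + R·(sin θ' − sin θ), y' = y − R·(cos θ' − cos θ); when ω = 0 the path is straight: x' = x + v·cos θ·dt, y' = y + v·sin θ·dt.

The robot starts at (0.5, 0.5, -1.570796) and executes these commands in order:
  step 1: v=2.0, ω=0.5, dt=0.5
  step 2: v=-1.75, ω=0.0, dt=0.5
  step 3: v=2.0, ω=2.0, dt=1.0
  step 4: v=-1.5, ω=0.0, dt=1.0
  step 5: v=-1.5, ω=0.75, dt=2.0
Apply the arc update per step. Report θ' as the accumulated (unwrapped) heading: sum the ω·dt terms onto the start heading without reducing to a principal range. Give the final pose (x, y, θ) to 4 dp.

step 1: θ'=-1.3208 (R=4.0000) → pose (0.6244, -0.4896, -1.3208)
step 2: θ'=-1.3208 (straight) → pose (0.4079, 0.3582, -1.3208)
step 3: θ'=0.6792 (R=1.0000) → pose (2.0050, -0.1725, 0.6792)
step 4: θ'=0.6792 (straight) → pose (0.8378, -1.1147, 0.6792)
step 5: θ'=2.1792 (R=-2.0000) → pose (0.4531, -3.8140, 2.1792)

(0.4531, -3.8140, 2.1792)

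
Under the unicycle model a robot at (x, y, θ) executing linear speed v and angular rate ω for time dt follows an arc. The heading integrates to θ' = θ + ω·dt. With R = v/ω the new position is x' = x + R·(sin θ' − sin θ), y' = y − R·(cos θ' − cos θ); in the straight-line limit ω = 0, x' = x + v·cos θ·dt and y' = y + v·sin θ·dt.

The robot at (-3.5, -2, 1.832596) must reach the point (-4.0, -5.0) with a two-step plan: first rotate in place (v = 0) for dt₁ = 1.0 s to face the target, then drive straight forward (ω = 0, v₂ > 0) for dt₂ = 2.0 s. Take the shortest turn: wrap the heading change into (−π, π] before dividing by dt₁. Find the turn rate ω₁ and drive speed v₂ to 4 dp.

heading to target = atan2(-5−-2, -4−-3.5) = -1.7359
Δθ = wrap(-1.7359 − 1.8326) = 2.7146; ω₁ = Δθ/dt₁ = 2.7146
distance = √((-4−-3.5)² + (-5−-2)²) = 3.0414; v₂ = distance/dt₂ = 1.5207

ω₁ = 2.7146, v₂ = 1.5207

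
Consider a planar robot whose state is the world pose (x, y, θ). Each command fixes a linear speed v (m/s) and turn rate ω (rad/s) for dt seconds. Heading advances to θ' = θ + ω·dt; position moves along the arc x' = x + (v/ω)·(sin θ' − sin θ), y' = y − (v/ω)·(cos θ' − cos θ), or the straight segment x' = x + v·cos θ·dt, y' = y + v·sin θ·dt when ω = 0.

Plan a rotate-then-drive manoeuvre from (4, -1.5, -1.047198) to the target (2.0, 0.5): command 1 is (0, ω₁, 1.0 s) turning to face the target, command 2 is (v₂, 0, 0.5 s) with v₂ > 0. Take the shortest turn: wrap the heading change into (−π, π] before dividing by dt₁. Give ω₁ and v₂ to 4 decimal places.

ω₁ = -2.8798, v₂ = 5.6569

heading to target = atan2(0.5−-1.5, 2−4) = 2.3562
Δθ = wrap(2.3562 − -1.0472) = -2.8798; ω₁ = Δθ/dt₁ = -2.8798
distance = √((2−4)² + (0.5−-1.5)²) = 2.8284; v₂ = distance/dt₂ = 5.6569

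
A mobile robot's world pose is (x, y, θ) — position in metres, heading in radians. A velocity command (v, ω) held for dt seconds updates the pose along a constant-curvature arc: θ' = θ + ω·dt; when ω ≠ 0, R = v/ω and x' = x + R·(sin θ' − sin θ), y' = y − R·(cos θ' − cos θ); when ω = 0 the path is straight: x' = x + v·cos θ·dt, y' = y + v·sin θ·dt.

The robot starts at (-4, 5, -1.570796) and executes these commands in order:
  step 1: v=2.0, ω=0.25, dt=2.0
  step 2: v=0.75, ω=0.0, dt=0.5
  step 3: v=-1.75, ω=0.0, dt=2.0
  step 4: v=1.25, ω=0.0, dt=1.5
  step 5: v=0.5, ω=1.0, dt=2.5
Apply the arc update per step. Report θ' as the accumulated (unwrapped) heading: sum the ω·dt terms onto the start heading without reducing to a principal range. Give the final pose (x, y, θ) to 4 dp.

(-2.6862, 2.4307, 1.4292)

step 1: θ'=-1.0708 (R=8.0000) → pose (-3.0207, 1.1646, -1.0708)
step 2: θ'=-1.0708 (straight) → pose (-2.8409, 0.8355, -1.0708)
step 3: θ'=-1.0708 (straight) → pose (-4.5189, 3.9070, -1.0708)
step 4: θ'=-1.0708 (straight) → pose (-3.6199, 2.2616, -1.0708)
step 5: θ'=1.4292 (R=0.5000) → pose (-2.6862, 2.4307, 1.4292)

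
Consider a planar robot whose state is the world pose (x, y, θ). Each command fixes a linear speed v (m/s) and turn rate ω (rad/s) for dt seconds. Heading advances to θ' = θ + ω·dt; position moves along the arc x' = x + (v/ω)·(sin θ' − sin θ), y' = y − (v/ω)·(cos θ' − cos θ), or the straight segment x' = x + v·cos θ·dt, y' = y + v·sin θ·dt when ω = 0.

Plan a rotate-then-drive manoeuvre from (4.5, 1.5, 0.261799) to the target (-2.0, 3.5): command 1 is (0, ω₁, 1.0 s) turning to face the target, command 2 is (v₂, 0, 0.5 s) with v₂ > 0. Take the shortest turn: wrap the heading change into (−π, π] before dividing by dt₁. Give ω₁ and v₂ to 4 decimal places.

heading to target = atan2(3.5−1.5, -2−4.5) = 2.8431
Δθ = wrap(2.8431 − 0.2618) = 2.5813; ω₁ = Δθ/dt₁ = 2.5813
distance = √((-2−4.5)² + (3.5−1.5)²) = 6.8007; v₂ = distance/dt₂ = 13.6015

ω₁ = 2.5813, v₂ = 13.6015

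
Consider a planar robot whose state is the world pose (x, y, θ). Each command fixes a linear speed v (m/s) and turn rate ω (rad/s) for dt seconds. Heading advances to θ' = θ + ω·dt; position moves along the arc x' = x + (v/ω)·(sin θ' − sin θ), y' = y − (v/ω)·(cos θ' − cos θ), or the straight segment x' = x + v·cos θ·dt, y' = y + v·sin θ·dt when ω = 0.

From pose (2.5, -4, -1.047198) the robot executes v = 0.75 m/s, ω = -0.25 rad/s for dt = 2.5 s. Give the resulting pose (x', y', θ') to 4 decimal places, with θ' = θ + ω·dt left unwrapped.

θ' = -1.0472 + -0.25·2.5 = -1.6722
R = v/ω = 0.75/-0.25 = -3.0000
x' = 2.5 + -3.0000·(sin -1.6722 − sin -1.0472) = 2.8865
y' = -4 − -3.0000·(cos -1.6722 − cos -1.0472) = -5.8037

(2.8865, -5.8037, -1.6722)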